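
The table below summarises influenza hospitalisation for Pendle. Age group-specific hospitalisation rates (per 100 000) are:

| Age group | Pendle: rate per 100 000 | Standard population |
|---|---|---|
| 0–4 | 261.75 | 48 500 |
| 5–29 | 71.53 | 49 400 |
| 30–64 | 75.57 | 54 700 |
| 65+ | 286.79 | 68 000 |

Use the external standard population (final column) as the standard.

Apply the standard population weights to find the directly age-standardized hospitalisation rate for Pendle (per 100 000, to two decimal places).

Standard total = 220 600; weights = 0.2199, 0.2239, 0.2480, 0.3083.
Standardized rate: 0.2199×261.75 + 0.2239×71.53 + 0.2480×75.57 + 0.3083×286.79 = 180.7065 per 100 000.

180.71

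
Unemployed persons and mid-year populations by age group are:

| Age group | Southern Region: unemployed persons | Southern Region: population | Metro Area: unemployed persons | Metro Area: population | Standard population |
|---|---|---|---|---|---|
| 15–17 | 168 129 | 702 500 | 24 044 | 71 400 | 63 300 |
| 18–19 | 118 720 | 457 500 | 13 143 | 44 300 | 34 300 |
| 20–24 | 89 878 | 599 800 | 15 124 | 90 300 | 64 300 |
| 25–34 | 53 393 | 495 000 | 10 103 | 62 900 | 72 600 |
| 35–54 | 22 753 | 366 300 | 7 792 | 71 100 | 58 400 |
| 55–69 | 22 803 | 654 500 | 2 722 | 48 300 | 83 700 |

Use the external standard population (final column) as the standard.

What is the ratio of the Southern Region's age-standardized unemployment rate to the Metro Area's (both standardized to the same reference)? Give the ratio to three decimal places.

0.739

Age-specific rates per 1 000 for the Southern Region: 239.330, 259.497, 149.847, 107.865, 62.116, 34.840.
For the Metro Area: 336.751, 296.682, 167.486, 160.620, 109.592, 56.356.
Standard total = 376 600; weights = 0.1681, 0.0911, 0.1707, 0.1928, 0.1551, 0.2223.
The Southern Region: 0.1681×239.330 + 0.0911×259.497 + 0.1707×149.847 + 0.1928×107.865 + 0.1551×62.116 + 0.2223×34.840 = 127.6158 per 1 000.
The Metro Area: 0.1681×336.751 + 0.0911×296.682 + 0.1707×167.486 + 0.1928×160.620 + 0.1551×109.592 + 0.2223×56.356 = 172.7033 per 1 000.
Ratio = 127.6158 ÷ 172.7033 = 0.73893.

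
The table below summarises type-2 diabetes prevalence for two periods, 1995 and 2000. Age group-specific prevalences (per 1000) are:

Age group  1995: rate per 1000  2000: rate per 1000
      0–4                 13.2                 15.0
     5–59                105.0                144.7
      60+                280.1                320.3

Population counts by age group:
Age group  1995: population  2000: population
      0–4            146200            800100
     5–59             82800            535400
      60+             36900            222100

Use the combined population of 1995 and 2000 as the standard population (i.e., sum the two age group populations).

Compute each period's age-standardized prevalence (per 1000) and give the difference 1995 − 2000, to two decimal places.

-20.10

Combined standard total = 1823500; weights = 0.5189, 0.3390, 0.1420.
1995: 0.5189×13.2 + 0.3390×105.0 + 0.1420×280.1 = 82.2309 per 1000.
2000: 0.5189×15.0 + 0.3390×144.7 + 0.1420×320.3 = 102.3338 per 1000.
Difference = 82.2309 − 102.3338 = -20.1029.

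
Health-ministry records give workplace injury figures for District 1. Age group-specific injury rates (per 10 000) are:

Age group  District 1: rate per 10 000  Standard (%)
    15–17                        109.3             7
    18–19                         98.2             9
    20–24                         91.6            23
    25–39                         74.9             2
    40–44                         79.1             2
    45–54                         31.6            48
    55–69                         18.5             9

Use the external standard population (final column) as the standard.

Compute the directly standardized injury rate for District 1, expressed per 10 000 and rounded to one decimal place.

Standard weights: 0.07, 0.09, 0.23, 0.02, 0.02, 0.48, 0.09.
Standardized rate: 0.0700×109.3 + 0.0900×98.2 + 0.2300×91.6 + 0.0200×74.9 + 0.0200×79.1 + 0.4800×31.6 + 0.0900×18.5 = 57.4700 per 10 000.

57.5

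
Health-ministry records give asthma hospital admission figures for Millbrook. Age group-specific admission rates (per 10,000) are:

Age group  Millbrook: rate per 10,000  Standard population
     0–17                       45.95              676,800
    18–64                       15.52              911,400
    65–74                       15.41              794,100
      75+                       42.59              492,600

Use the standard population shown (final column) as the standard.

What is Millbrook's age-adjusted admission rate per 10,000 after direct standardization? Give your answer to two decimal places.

27.29

Standard total = 2,874,900; weights = 0.2354, 0.3170, 0.2762, 0.1713.
Standardized rate: 0.2354×45.95 + 0.3170×15.52 + 0.2762×15.41 + 0.1713×42.59 = 27.2917 per 10,000.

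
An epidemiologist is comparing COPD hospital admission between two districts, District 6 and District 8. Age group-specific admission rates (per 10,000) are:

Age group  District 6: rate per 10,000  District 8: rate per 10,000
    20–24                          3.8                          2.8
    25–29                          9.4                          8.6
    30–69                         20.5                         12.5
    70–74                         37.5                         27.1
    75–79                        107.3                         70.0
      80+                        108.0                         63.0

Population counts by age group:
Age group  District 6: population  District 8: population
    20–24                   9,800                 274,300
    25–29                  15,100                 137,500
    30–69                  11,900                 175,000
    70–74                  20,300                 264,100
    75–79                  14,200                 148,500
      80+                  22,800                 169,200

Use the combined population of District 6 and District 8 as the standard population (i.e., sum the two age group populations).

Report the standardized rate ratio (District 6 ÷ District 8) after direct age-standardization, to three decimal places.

1.549

Combined standard total = 1,262,700; weights = 0.2250, 0.1209, 0.1480, 0.2252, 0.1289, 0.1521.
District 6: 0.2250×3.8 + 0.1209×9.4 + 0.1480×20.5 + 0.2252×37.5 + 0.1289×107.3 + 0.1521×108.0 = 43.7192 per 10,000.
District 8: 0.2250×2.8 + 0.1209×8.6 + 0.1480×12.5 + 0.2252×27.1 + 0.1289×70.0 + 0.1521×63.0 = 28.2223 per 10,000.
Ratio = 43.7192 ÷ 28.2223 = 1.54910.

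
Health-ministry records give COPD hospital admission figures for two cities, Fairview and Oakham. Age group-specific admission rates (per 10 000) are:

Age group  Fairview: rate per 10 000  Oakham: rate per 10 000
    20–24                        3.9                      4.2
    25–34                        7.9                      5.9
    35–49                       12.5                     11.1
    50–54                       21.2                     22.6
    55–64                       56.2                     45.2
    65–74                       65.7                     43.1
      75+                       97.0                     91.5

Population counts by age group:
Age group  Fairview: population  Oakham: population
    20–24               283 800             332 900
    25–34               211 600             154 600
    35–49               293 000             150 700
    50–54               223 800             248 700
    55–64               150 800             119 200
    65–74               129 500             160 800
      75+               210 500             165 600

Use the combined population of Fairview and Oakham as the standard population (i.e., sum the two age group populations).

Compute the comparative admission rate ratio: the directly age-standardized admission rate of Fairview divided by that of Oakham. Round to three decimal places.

1.152

Combined standard total = 2 835 500; weights = 0.2175, 0.1291, 0.1565, 0.1666, 0.0952, 0.1024, 0.1326.
Fairview: 0.2175×3.9 + 0.1291×7.9 + 0.1565×12.5 + 0.1666×21.2 + 0.0952×56.2 + 0.1024×65.7 + 0.1326×97.0 = 32.3011 per 10 000.
Oakham: 0.2175×4.2 + 0.1291×5.9 + 0.1565×11.1 + 0.1666×22.6 + 0.0952×45.2 + 0.1024×43.1 + 0.1326×91.5 = 28.0315 per 10 000.
Ratio = 32.3011 ÷ 28.0315 = 1.15231.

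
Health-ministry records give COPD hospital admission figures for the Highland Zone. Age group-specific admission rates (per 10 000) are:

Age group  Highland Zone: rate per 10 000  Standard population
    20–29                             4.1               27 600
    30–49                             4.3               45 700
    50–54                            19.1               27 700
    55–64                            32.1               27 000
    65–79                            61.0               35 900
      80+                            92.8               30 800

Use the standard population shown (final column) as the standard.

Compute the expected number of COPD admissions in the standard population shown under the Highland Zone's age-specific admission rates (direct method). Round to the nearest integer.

Expected COPD admissions = Σ (standard pop × age-specific rate ÷ 10 000)
= 27 600×4.1/10 000 + 45 700×4.3/10 000 + 27 700×19.1/10 000 + 27 000×32.1/10 000 + 35 900×61.0/10 000 + 30 800×92.8/10 000
= 11.32 + 19.65 + 52.91 + 86.67 + 218.99 + 285.82 = 675.36.

675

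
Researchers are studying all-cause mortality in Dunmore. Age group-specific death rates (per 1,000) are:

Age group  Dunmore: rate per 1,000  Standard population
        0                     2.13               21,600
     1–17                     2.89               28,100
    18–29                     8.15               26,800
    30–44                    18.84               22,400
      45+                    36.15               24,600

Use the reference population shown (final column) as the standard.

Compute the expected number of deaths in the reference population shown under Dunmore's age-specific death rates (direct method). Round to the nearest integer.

1657

Expected deaths = Σ (standard pop × age-specific rate ÷ 1,000)
= 21,600×2.13/1,000 + 28,100×2.89/1,000 + 26,800×8.15/1,000 + 22,400×18.84/1,000 + 24,600×36.15/1,000
= 46.01 + 81.21 + 218.42 + 422.02 + 889.29 = 1656.94.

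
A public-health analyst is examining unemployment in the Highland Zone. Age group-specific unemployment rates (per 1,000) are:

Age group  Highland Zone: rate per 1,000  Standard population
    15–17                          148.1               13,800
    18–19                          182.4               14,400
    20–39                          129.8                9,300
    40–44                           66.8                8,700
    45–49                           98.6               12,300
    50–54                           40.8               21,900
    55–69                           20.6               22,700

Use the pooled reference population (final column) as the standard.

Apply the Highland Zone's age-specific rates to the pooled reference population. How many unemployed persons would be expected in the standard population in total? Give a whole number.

9033

Expected unemployed persons = Σ (standard pop × age-specific rate ÷ 1,000)
= 13,800×148.1/1,000 + 14,400×182.4/1,000 + 9,300×129.8/1,000 + 8,700×66.8/1,000 + 12,300×98.6/1,000 + 21,900×40.8/1,000 + 22,700×20.6/1,000
= 2043.78 + 2626.56 + 1207.14 + 581.16 + 1212.78 + 893.52 + 467.62 = 9032.56.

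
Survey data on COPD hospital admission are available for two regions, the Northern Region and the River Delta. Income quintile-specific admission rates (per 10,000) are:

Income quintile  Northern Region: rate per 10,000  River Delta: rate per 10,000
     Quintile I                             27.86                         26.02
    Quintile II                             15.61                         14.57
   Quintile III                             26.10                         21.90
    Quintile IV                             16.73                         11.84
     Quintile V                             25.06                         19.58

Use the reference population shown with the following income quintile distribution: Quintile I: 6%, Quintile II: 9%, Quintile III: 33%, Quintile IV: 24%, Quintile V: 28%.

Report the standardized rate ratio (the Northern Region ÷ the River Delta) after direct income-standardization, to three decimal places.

1.233

Standard weights: 0.06, 0.09, 0.33, 0.24, 0.28.
The Northern Region: 0.0600×27.86 + 0.0900×15.61 + 0.3300×26.10 + 0.2400×16.73 + 0.2800×25.06 = 22.7215 per 10,000.
The River Delta: 0.0600×26.02 + 0.0900×14.57 + 0.3300×21.90 + 0.2400×11.84 + 0.2800×19.58 = 18.4235 per 10,000.
Ratio = 22.7215 ÷ 18.4235 = 1.23329.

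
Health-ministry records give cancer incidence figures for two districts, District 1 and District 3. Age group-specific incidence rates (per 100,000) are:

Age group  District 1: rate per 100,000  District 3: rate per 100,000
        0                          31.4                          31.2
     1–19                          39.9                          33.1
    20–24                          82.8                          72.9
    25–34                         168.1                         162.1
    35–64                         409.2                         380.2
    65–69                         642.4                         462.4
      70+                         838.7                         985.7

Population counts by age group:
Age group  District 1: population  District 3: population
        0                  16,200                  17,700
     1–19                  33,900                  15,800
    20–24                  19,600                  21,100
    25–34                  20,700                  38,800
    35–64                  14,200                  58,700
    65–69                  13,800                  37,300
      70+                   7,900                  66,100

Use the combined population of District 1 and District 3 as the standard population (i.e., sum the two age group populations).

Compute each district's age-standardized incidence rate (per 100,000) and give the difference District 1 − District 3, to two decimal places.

Combined standard total = 381,800; weights = 0.0888, 0.1302, 0.1066, 0.1558, 0.1909, 0.1338, 0.1938.
District 1: 0.0888×31.4 + 0.1302×39.9 + 0.1066×82.8 + 0.1558×168.1 + 0.1909×409.2 + 0.1338×642.4 + 0.1938×838.7 = 369.6713 per 100,000.
District 3: 0.0888×31.2 + 0.1302×33.1 + 0.1066×72.9 + 0.1558×162.1 + 0.1909×380.2 + 0.1338×462.4 + 0.1938×985.7 = 365.6410 per 100,000.
Difference = 369.6713 − 365.6410 = 4.0303.

4.03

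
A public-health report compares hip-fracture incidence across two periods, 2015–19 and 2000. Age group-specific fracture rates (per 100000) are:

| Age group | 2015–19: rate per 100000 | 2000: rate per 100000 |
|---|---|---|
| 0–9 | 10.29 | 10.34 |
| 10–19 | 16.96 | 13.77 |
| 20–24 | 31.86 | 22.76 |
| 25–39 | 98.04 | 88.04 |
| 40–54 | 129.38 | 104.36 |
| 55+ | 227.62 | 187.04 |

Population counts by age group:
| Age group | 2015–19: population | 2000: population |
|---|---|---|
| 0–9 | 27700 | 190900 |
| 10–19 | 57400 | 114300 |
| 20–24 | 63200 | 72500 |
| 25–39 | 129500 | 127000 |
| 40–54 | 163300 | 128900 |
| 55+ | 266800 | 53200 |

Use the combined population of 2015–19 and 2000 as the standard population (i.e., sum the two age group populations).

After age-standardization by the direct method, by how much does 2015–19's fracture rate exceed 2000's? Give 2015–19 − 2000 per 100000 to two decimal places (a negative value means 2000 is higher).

17.66

Combined standard total = 1394700; weights = 0.1567, 0.1231, 0.0973, 0.1839, 0.2095, 0.2294.
2015–19: 0.1567×10.29 + 0.1231×16.96 + 0.0973×31.86 + 0.1839×98.04 + 0.2095×129.38 + 0.2294×227.62 = 104.1624 per 100000.
2000: 0.1567×10.34 + 0.1231×13.77 + 0.0973×22.76 + 0.1839×88.04 + 0.2095×104.36 + 0.2294×187.04 = 86.5005 per 100000.
Difference = 104.1624 − 86.5005 = 17.6619.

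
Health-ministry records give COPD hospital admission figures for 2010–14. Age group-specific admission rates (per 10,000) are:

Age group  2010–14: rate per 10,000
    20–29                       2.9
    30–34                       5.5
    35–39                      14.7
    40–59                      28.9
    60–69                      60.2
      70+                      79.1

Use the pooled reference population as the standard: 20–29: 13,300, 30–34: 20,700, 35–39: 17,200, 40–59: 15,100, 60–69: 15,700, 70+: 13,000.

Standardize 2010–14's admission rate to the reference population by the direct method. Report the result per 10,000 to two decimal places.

29.63

Standard total = 95,000; weights = 0.1400, 0.2179, 0.1811, 0.1589, 0.1653, 0.1368.
Standardized rate: 0.1400×2.9 + 0.2179×5.5 + 0.1811×14.7 + 0.1589×28.9 + 0.1653×60.2 + 0.1368×79.1 = 29.6325 per 10,000.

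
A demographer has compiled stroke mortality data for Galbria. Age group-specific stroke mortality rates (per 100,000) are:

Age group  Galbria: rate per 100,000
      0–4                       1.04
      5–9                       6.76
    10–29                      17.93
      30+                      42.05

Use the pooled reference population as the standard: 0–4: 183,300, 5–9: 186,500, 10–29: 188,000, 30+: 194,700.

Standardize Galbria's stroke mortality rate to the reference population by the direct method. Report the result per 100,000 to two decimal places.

Standard total = 752,500; weights = 0.2436, 0.2478, 0.2498, 0.2587.
Standardized rate: 0.2436×1.04 + 0.2478×6.76 + 0.2498×17.93 + 0.2587×42.05 = 17.2882 per 100,000.

17.29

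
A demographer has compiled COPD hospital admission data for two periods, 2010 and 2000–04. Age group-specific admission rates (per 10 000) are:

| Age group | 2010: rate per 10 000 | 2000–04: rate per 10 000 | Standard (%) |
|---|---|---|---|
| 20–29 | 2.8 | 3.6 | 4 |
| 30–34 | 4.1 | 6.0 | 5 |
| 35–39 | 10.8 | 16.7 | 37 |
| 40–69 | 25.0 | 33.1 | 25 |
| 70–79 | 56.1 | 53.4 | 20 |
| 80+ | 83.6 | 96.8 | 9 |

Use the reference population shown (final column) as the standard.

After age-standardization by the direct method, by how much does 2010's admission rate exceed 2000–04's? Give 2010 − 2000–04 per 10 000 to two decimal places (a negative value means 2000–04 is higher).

-4.98

Standard weights: 0.04, 0.05, 0.37, 0.25, 0.20, 0.09.
2010: 0.0400×2.8 + 0.0500×4.1 + 0.3700×10.8 + 0.2500×25.0 + 0.2000×56.1 + 0.0900×83.6 = 29.3070 per 10 000.
2000–04: 0.0400×3.6 + 0.0500×6.0 + 0.3700×16.7 + 0.2500×33.1 + 0.2000×53.4 + 0.0900×96.8 = 34.2900 per 10 000.
Difference = 29.3070 − 34.2900 = -4.9830.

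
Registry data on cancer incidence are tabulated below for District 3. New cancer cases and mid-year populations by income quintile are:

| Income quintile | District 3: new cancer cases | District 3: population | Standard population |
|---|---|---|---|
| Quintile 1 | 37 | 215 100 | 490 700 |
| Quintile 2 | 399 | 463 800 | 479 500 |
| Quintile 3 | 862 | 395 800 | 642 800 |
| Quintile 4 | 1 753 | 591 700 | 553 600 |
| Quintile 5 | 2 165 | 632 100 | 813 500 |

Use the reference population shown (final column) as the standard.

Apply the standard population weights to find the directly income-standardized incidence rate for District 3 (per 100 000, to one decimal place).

212.2

Income-specific rates per 100 000 for District 3: 17.20, 86.03, 217.79, 296.26, 342.51.
Standard total = 2 980 100; weights = 0.1647, 0.1609, 0.2157, 0.1858, 0.2730.
Standardized rate: 0.1647×17.20 + 0.1609×86.03 + 0.2157×217.79 + 0.1858×296.26 + 0.2730×342.51 = 212.1835 per 100 000.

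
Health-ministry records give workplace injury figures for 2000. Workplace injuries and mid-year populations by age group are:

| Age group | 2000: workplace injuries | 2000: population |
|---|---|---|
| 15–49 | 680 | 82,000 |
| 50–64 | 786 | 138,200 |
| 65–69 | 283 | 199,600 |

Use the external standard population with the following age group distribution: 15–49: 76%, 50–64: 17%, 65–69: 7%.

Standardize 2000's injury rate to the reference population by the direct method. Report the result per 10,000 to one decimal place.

Age-specific rates per 10,000 for 2000: 82.93, 56.87, 14.18.
Standard weights: 0.76, 0.17, 0.07.
Standardized rate: 0.7600×82.93 + 0.1700×56.87 + 0.0700×14.18 = 73.6855 per 10,000.

73.7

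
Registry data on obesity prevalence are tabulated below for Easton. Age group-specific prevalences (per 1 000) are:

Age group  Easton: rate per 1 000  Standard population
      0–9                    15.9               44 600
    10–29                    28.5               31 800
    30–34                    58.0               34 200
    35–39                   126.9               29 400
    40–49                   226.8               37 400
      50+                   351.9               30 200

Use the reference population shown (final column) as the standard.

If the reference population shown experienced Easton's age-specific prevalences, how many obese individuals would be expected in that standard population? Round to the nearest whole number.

Expected obese individuals = Σ (standard pop × age-specific rate ÷ 1 000)
= 44 600×15.9/1 000 + 31 800×28.5/1 000 + 34 200×58.0/1 000 + 29 400×126.9/1 000 + 37 400×226.8/1 000 + 30 200×351.9/1 000
= 709.14 + 906.30 + 1983.60 + 3730.86 + 8482.32 + 10627.38 = 26439.60.

26440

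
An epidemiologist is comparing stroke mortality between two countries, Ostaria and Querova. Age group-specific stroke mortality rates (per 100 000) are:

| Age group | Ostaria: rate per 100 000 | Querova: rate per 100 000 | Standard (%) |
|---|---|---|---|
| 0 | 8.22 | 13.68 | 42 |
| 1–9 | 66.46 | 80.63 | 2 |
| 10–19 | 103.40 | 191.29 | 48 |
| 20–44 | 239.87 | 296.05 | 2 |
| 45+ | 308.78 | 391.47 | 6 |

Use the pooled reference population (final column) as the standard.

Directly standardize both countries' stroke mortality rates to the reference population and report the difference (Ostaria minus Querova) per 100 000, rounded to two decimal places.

-50.85

Standard weights: 0.42, 0.02, 0.48, 0.02, 0.06.
Ostaria: 0.4200×8.22 + 0.0200×66.46 + 0.4800×103.40 + 0.0200×239.87 + 0.0600×308.78 = 77.7378 per 100 000.
Querova: 0.4200×13.68 + 0.0200×80.63 + 0.4800×191.29 + 0.0200×296.05 + 0.0600×391.47 = 128.5866 per 100 000.
Difference = 77.7378 − 128.5866 = -50.8488.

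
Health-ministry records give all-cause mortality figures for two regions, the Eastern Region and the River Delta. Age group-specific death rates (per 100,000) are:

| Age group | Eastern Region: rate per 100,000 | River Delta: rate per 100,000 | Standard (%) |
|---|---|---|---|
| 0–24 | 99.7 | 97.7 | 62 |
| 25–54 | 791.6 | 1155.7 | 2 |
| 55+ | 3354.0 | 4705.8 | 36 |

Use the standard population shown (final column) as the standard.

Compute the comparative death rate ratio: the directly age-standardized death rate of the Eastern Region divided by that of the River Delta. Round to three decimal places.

Standard weights: 0.62, 0.02, 0.36.
The Eastern Region: 0.6200×99.7 + 0.0200×791.6 + 0.3600×3354.0 = 1285.0860 per 100,000.
The River Delta: 0.6200×97.7 + 0.0200×1155.7 + 0.3600×4705.8 = 1777.7760 per 100,000.
Ratio = 1285.0860 ÷ 1777.7760 = 0.72286.

0.723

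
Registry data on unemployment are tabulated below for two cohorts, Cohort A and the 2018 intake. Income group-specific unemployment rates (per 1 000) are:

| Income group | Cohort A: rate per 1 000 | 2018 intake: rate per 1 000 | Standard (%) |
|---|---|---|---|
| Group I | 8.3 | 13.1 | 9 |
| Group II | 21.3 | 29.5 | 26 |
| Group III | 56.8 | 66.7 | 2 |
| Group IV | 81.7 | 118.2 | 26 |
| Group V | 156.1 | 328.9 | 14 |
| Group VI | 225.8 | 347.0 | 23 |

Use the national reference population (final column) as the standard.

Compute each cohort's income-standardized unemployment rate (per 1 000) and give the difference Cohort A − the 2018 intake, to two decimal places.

Standard weights: 0.09, 0.26, 0.02, 0.26, 0.14, 0.23.
Cohort A: 0.0900×8.3 + 0.2600×21.3 + 0.0200×56.8 + 0.2600×81.7 + 0.1400×156.1 + 0.2300×225.8 = 102.4510 per 1 000.
The 2018 intake: 0.0900×13.1 + 0.2600×29.5 + 0.0200×66.7 + 0.2600×118.2 + 0.1400×328.9 + 0.2300×347.0 = 166.7710 per 1 000.
Difference = 102.4510 − 166.7710 = -64.3200.

-64.32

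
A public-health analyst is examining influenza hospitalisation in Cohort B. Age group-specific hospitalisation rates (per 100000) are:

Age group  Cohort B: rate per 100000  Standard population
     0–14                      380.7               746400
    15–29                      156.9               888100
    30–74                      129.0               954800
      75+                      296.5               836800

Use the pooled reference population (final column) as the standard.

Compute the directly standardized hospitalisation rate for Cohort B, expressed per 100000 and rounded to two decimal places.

Standard total = 3426100; weights = 0.2179, 0.2592, 0.2787, 0.2442.
Standardized rate: 0.2179×380.7 + 0.2592×156.9 + 0.2787×129.0 + 0.2442×296.5 = 231.9774 per 100000.

231.98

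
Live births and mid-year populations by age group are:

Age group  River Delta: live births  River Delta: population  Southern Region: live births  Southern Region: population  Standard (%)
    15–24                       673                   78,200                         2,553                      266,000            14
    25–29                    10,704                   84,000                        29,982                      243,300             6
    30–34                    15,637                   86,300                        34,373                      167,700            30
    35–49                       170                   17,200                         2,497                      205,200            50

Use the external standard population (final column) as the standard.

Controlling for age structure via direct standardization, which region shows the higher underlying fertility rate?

Age-specific rates per 1,000 for the River Delta: 8.606, 127.429, 181.194, 9.884.
For the Southern Region: 9.598, 123.231, 204.967, 12.169.
Standard weights: 0.14, 0.06, 0.30, 0.50.
The River Delta: 0.1400×8.606 + 0.0600×127.429 + 0.3000×181.194 + 0.5000×9.884 = 68.1505 per 1,000.
The Southern Region: 0.1400×9.598 + 0.0600×123.231 + 0.3000×204.967 + 0.5000×12.169 = 76.3120 per 1,000.
The crude rates (102.31 vs 78.67) would put the River Delta higher, but that reflects its age composition; once standardized to a common age structure, the Southern Region has the higher underlying rate.

Southern Region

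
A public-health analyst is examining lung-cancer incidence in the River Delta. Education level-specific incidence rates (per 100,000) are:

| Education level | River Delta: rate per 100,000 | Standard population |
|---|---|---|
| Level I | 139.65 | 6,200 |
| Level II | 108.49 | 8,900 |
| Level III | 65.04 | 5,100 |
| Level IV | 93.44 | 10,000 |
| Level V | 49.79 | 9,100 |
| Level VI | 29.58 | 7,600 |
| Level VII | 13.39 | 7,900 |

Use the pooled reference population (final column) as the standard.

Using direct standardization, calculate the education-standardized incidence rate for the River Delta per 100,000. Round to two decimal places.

Standard total = 54,800; weights = 0.1131, 0.1624, 0.0931, 0.1825, 0.1661, 0.1387, 0.1442.
Standardized rate: 0.1131×139.65 + 0.1624×108.49 + 0.0931×65.04 + 0.1825×93.44 + 0.1661×49.79 + 0.1387×29.58 + 0.1442×13.39 = 70.8243 per 100,000.

70.82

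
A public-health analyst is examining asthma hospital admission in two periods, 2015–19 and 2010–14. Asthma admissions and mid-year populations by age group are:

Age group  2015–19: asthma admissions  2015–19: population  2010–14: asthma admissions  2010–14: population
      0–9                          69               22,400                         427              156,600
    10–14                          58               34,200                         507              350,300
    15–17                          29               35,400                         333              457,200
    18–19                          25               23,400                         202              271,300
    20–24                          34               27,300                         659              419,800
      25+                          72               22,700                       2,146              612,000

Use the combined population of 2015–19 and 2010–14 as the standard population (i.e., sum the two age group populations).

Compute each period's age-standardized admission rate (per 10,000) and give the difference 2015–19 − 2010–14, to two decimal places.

Age-specific rates per 10,000 for 2015–19: 30.80, 16.96, 8.19, 10.68, 12.45, 31.72.
For 2010–14: 27.27, 14.47, 7.28, 7.45, 15.70, 35.07.
Combined standard total = 2,432,600; weights = 0.0736, 0.1581, 0.2025, 0.1211, 0.1838, 0.2609.
2015–19: 0.0736×30.80 + 0.1581×16.96 + 0.2025×8.19 + 0.1211×10.68 + 0.1838×12.45 + 0.2609×31.72 = 18.4651 per 10,000.
2010–14: 0.0736×27.27 + 0.1581×14.47 + 0.2025×7.28 + 0.1211×7.45 + 0.1838×15.70 + 0.2609×35.07 = 18.7052 per 10,000.
Difference = 18.4651 − 18.7052 = -0.2401.

-0.24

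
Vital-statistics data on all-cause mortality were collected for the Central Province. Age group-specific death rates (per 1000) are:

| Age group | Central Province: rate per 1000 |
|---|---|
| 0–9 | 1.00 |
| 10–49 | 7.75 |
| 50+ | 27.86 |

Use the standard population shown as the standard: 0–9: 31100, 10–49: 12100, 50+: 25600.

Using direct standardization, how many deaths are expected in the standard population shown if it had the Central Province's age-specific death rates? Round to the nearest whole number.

838

Expected deaths = Σ (standard pop × age-specific rate ÷ 1000)
= 31100×1.00/1000 + 12100×7.75/1000 + 25600×27.86/1000
= 31.10 + 93.78 + 713.22 = 838.09.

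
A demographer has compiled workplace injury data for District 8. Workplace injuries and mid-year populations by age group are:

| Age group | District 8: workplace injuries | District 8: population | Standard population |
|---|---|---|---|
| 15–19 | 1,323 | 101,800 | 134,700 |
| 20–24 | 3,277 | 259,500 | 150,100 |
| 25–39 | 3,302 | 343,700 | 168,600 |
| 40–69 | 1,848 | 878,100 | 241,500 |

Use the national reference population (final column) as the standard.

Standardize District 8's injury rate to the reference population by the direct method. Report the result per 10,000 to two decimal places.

83.09

Age-specific rates per 10,000 for District 8: 129.96, 126.28, 96.07, 21.05.
Standard total = 694,900; weights = 0.1938, 0.2160, 0.2426, 0.3475.
Standardized rate: 0.1938×129.96 + 0.2160×126.28 + 0.2426×96.07 + 0.3475×21.05 = 83.0922 per 10,000.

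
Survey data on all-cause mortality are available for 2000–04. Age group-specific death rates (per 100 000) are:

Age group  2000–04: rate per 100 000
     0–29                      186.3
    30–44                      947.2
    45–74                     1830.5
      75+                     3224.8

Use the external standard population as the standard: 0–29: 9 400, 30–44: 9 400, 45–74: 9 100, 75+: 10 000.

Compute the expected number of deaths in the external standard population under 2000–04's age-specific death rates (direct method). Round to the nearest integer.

596

Expected deaths = Σ (standard pop × age-specific rate ÷ 100 000)
= 9 400×186.3/100 000 + 9 400×947.2/100 000 + 9 100×1830.5/100 000 + 10 000×3224.8/100 000
= 17.51 + 89.04 + 166.58 + 322.48 = 595.60.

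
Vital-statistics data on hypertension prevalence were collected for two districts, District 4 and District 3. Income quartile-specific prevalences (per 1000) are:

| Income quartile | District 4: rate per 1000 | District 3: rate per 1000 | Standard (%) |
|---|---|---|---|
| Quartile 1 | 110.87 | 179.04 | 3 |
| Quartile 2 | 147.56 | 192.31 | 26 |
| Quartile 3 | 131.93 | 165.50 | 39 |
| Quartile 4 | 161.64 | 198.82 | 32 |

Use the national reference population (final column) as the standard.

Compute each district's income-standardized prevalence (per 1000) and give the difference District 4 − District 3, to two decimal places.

Standard weights: 0.03, 0.26, 0.39, 0.32.
District 4: 0.0300×110.87 + 0.2600×147.56 + 0.3900×131.93 + 0.3200×161.64 = 144.8692 per 1000.
District 3: 0.0300×179.04 + 0.2600×192.31 + 0.3900×165.50 + 0.3200×198.82 = 183.5392 per 1000.
Difference = 144.8692 − 183.5392 = -38.6700.

-38.67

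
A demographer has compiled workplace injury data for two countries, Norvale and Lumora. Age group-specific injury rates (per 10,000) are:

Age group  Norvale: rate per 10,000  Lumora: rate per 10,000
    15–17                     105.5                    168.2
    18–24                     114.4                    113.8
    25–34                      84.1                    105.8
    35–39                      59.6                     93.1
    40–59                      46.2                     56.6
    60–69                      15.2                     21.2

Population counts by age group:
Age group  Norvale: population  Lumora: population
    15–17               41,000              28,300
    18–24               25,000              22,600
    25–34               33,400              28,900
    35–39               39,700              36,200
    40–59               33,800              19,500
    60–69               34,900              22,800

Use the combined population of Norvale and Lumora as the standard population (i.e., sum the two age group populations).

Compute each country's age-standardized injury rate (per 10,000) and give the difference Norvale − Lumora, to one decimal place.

Combined standard total = 366,100; weights = 0.1893, 0.1300, 0.1702, 0.2073, 0.1456, 0.1576.
Norvale: 0.1893×105.5 + 0.1300×114.4 + 0.1702×84.1 + 0.2073×59.6 + 0.1456×46.2 + 0.1576×15.2 = 70.6341 per 10,000.
Lumora: 0.1893×168.2 + 0.1300×113.8 + 0.1702×105.8 + 0.2073×93.1 + 0.1456×56.6 + 0.1576×21.2 = 95.5225 per 10,000.
Difference = 70.6341 − 95.5225 = -24.8884.

-24.9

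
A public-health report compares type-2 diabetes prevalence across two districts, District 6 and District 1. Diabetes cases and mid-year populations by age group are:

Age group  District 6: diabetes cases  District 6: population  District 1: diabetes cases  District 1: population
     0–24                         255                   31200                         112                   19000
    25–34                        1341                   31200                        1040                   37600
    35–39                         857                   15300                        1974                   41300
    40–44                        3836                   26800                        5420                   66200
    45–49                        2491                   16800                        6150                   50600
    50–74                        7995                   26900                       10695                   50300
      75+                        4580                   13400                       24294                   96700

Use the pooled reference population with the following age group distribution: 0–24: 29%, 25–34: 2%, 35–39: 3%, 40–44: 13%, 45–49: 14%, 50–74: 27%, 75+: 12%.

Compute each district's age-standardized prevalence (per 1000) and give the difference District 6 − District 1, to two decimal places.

46.63

Age-specific rates per 1000 for District 6: 8.173, 42.981, 56.013, 143.134, 148.274, 297.212, 341.791.
For District 1: 5.895, 27.660, 47.797, 81.873, 121.542, 212.624, 251.231.
Standard weights: 0.29, 0.02, 0.03, 0.13, 0.14, 0.27, 0.12.
District 6: 0.2900×8.173 + 0.0200×42.981 + 0.0300×56.013 + 0.1300×143.134 + 0.1400×148.274 + 0.2700×297.212 + 0.1200×341.791 = 165.5381 per 1000.
District 1: 0.2900×5.895 + 0.0200×27.660 + 0.0300×47.797 + 0.1300×81.873 + 0.1400×121.542 + 0.2700×212.624 + 0.1200×251.231 = 118.9121 per 1000.
Difference = 165.5381 − 118.9121 = 46.6260.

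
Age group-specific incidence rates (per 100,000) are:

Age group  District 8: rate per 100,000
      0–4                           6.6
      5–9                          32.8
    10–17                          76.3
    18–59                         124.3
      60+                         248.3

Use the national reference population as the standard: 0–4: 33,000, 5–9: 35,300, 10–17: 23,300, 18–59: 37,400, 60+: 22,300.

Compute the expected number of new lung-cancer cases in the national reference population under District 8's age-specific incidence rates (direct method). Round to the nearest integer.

133

Expected new lung-cancer cases = Σ (standard pop × age-specific rate ÷ 100,000)
= 33,000×6.6/100,000 + 35,300×32.8/100,000 + 23,300×76.3/100,000 + 37,400×124.3/100,000 + 22,300×248.3/100,000
= 2.18 + 11.58 + 17.78 + 46.49 + 55.37 = 133.39.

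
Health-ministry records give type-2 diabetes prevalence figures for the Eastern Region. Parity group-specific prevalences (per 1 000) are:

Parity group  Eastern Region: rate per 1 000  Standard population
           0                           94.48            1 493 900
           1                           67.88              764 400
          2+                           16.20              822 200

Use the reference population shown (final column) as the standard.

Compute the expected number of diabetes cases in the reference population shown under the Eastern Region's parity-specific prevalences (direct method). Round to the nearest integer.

206351

Expected diabetes cases = Σ (standard pop × parity-specific rate ÷ 1 000)
= 1 493 900×94.48/1 000 + 764 400×67.88/1 000 + 822 200×16.20/1 000
= 141143.67 + 51887.47 + 13319.64 = 206350.78.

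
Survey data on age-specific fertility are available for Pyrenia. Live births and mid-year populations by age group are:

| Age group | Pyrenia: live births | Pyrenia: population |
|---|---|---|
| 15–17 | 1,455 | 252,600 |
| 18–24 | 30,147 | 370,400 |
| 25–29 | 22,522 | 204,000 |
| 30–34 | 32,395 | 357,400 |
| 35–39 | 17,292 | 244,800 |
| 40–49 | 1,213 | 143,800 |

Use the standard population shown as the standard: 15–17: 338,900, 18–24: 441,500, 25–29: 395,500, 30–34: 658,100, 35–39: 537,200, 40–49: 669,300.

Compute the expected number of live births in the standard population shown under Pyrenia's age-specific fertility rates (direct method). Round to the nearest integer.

184793

Age-specific rates per 1,000 for Pyrenia: 5.760, 81.390, 110.402, 90.641, 70.637, 8.435.
Expected live births = Σ (standard pop × age-specific rate ÷ 1,000)
= 338,900×5.760/1,000 + 441,500×81.390/1,000 + 395,500×110.402/1,000 + 658,100×90.641/1,000 + 537,200×70.637/1,000 + 669,300×8.435/1,000
= 1952.10 + 35933.86 + 43663.98 + 59650.67 + 37946.33 + 5645.76 = 184792.70.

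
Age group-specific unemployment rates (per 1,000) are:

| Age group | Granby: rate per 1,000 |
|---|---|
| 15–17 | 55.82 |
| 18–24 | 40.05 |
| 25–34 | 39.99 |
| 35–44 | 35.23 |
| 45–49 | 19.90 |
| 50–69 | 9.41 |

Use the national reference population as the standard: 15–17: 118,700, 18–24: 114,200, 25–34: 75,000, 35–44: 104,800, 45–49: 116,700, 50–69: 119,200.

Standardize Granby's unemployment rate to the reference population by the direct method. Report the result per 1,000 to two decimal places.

Standard total = 648,600; weights = 0.1830, 0.1761, 0.1156, 0.1616, 0.1799, 0.1838.
Standardized rate: 0.1830×55.82 + 0.1761×40.05 + 0.1156×39.99 + 0.1616×35.23 + 0.1799×19.90 + 0.1838×9.41 = 32.8938 per 1,000.

32.89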